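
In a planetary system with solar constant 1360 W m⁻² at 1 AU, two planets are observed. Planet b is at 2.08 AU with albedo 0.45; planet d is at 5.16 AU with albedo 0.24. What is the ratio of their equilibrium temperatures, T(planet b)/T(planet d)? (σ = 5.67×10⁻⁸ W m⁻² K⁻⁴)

T_eq = [S₀(1−A)/(4σd²)]^(1/4), so T ∝ (1−A)^(1/4) / √d.
T₁ = [1360×0.55/(4×5.67×10⁻⁸×2.08²)]^(1/4) = 166.16 K.
T₂ = [1360×0.76/(4×5.67×10⁻⁸×5.16²)]^(1/4) = 114.38 K.

T₁/T₂ ≈ 1.453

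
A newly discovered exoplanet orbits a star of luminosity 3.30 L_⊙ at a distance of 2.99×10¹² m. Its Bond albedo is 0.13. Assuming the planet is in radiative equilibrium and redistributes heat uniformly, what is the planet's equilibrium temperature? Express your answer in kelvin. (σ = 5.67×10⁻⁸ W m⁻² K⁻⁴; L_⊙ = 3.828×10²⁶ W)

T_eq ≈ 81.0 K

L = 3.30 × 3.828×10²⁶ = 1.26×10²⁷ W.
Flux: S = L/(4πd²) = 1.26×10²⁷/(4π×(2.99×10¹²)²) = 11.2 W m⁻².
Energy balance: absorbed = emitted ⇒ πR²·S(1−A) = 4πR²·σT_eq⁴, so T_eq⁴ = S(1−A)/(4σ).
T_eq = [11.2 × 0.87 / (4 × 5.67×10⁻⁸)]^(1/4) = (4.31×10⁷)^(1/4) = 81.0 K.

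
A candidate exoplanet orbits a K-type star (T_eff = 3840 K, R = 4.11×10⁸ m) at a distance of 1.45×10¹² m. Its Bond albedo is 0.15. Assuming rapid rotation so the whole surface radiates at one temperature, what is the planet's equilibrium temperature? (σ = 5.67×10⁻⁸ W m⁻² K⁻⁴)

T_eq ≈ 43.9 K

L = 4πR_⋆²σT_⋆⁴ = 4π(4.11×10⁸)² × 5.67×10⁻⁸ × (3840)⁴ = 2.62×10²⁵ W.
S = L/(4πd²) = 0.991 W m⁻².
Energy balance: absorbed = emitted ⇒ πR²·S(1−A) = 4πR²·σT_eq⁴, so T_eq⁴ = S(1−A)/(4σ).
T_eq = [0.991 × 0.85 / (4 × 5.67×10⁻⁸)]^(1/4) = (3.71×10⁶)^(1/4) = 43.9 K.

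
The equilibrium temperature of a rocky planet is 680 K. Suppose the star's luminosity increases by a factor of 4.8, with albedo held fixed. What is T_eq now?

T_eq ≈ 1010 K

T_eq ∝ L^(1/4) · d^(−1/2).
T′ = 680 × 4.8^(1/4) = 1010 K.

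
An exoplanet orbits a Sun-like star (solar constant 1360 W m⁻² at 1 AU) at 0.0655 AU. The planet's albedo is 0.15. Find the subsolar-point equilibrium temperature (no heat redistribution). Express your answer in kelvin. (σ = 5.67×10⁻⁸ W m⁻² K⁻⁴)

T_ss ≈ 1480 K

Flux at 0.0655 AU: S = 1360/0.0655² = 3.17×10⁵ W m⁻².
At the subsolar point the surface absorbs S(1−A) and emits σT⁴ per unit area — no factor of 4, since only the local patch is in balance.
T = [3.17×10⁵ × 0.85 / 5.67×10⁻⁸]^(1/4) = (4.75×10¹²)^(1/4) = 1480 K.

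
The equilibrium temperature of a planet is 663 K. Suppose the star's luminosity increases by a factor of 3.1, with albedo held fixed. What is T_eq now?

T_eq ≈ 880 K

T_eq ∝ L^(1/4) · d^(−1/2).
T′ = 663 × 3.1^(1/4) = 880 K.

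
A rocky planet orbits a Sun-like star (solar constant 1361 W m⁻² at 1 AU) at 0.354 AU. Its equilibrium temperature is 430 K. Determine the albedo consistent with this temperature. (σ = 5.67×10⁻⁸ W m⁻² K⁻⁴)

A ≈ 0.29

Flux at 0.354 AU: S = 1361/0.354² = 1.09×10⁴ W m⁻².
From T_eq⁴ = S(1−A)/(4σ): 1−A = 4σT_eq⁴/S.
1−A = 4 × 5.67×10⁻⁸ × (430)⁴ / 1.09×10⁴ = 0.714.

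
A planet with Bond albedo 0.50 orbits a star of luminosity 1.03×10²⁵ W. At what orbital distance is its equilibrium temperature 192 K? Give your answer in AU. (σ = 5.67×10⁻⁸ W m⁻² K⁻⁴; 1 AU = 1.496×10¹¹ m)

From T_eq⁴ = L(1−A)/(16πσd²): d = √[L(1−A)/(16πσT_eq⁴)].
d = √[1.03×10²⁵ × 0.50 / (16π × 5.67×10⁻⁸ × (192)⁴)] = 3.65×10¹⁰ m = 0.244 AU.

d ≈ 0.244 AU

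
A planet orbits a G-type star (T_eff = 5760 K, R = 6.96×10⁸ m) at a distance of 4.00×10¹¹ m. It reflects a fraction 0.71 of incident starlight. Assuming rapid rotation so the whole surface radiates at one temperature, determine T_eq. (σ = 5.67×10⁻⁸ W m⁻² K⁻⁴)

T_eq ≈ 125 K

L = 4πR_⋆²σT_⋆⁴ = 4π(6.96×10⁸)² × 5.67×10⁻⁸ × (5760)⁴ = 3.80×10²⁶ W.
S = L/(4πd²) = 189 W m⁻².
Energy balance: absorbed = emitted ⇒ πR²·S(1−A) = 4πR²·σT_eq⁴, so T_eq⁴ = S(1−A)/(4σ).
T_eq = [189 × 0.29 / (4 × 5.67×10⁻⁸)]^(1/4) = (2.42×10⁸)^(1/4) = 125 K.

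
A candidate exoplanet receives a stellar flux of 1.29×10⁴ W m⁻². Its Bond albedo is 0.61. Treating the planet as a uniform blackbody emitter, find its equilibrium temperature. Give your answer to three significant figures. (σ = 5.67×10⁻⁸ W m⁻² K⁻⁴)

T_eq ≈ 386 K

Energy balance: absorbed = emitted ⇒ πR²·S(1−A) = 4πR²·σT_eq⁴, so T_eq⁴ = S(1−A)/(4σ).
T_eq = [1.29×10⁴ × 0.39 / (4 × 5.67×10⁻⁸)]^(1/4) = (2.22×10¹⁰)^(1/4) = 386 K.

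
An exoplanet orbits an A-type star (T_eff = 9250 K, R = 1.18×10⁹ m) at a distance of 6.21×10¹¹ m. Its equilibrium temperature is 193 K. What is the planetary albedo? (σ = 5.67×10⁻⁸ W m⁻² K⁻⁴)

A ≈ 0.79

L = 4πR_⋆²σT_⋆⁴ = 4π(1.18×10⁹)² × 5.67×10⁻⁸ × (9250)⁴ = 7.26×10²⁷ W.
S = L/(4πd²) = 1500 W m⁻².
From T_eq⁴ = S(1−A)/(4σ): 1−A = 4σT_eq⁴/S.
1−A = 4 × 5.67×10⁻⁸ × (193)⁴ / 1500 = 0.210.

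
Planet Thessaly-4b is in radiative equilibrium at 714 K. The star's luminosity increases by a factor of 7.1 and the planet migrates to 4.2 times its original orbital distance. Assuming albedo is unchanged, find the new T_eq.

T_eq ∝ L^(1/4) · d^(−1/2).
T′ = 714 × 7.1^(1/4) / 4.2^(1/2) = 569 K.

T_eq ≈ 569 K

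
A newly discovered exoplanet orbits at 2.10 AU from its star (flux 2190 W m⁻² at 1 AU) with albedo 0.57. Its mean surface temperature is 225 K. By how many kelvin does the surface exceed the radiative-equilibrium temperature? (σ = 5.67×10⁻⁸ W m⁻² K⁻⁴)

ΔT ≈ 49.8 K

S = 2190/2.10² = 496.6 W m⁻².
T_eq = [S(1−A)/(4σ)]^(1/4) = [496.6×0.43/(4×5.67×10⁻⁸)]^(1/4) = 175.2 K.
ΔT = T_surf − T_eq = 225 − 175.2.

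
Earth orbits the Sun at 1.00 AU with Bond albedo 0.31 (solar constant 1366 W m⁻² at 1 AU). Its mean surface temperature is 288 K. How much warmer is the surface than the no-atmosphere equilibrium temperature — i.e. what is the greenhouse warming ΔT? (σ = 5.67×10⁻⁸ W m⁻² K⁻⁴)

ΔT ≈ 34.1 K

S = 1366/1.00² = 1366 W m⁻².
T_eq = [S(1−A)/(4σ)]^(1/4) = [1366×0.69/(4×5.67×10⁻⁸)]^(1/4) = 253.9 K.
ΔT = T_surf − T_eq = 288 − 253.9.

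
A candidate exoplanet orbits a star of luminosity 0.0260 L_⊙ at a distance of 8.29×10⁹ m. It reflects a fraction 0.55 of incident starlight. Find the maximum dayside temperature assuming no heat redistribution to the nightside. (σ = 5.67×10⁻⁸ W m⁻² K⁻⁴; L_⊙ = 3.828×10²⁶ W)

L = 0.0260 × 3.828×10²⁶ = 9.95×10²⁴ W.
Flux: S = L/(4πd²) = 9.95×10²⁴/(4π×(8.29×10⁹)²) = 1.15×10⁴ W m⁻².
With no redistribution each surface element balances locally: S(1−A) = σT⁴.
T = [1.15×10⁴ × 0.45 / 5.67×10⁻⁸]^(1/4) = (9.15×10¹⁰)^(1/4) = 550 K.

T_ss ≈ 550 K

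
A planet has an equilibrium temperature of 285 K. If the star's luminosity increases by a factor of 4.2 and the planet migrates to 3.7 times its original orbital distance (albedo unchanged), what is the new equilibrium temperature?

T_eq ∝ L^(1/4) · d^(−1/2).
T′ = 285 × 4.2^(1/4) / 3.7^(1/2) = 212 K.

T_eq ≈ 212 K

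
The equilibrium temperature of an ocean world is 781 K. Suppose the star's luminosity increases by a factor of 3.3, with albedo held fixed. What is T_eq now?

T_eq ≈ 1050 K

T_eq ∝ L^(1/4) · d^(−1/2).
T′ = 781 × 3.3^(1/4) = 1050 K.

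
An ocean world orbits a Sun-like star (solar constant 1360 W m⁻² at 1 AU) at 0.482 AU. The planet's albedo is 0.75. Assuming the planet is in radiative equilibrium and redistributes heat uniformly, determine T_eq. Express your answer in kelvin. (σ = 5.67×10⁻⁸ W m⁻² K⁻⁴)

Flux at 0.482 AU: S = 1360/0.482² = 5850 W m⁻².
Energy balance: absorbed = emitted ⇒ πR²·S(1−A) = 4πR²·σT_eq⁴, so T_eq⁴ = S(1−A)/(4σ).
T_eq = [5850 × 0.25 / (4 × 5.67×10⁻⁸)]^(1/4) = (6.45×10⁹)^(1/4) = 283 K.

T_eq ≈ 283 K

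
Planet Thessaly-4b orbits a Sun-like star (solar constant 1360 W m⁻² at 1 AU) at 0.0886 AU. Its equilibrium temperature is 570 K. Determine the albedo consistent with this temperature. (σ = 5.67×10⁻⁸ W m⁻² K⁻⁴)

Flux at 0.0886 AU: S = 1360/0.0886² = 1.73×10⁵ W m⁻².
From T_eq⁴ = S(1−A)/(4σ): 1−A = 4σT_eq⁴/S.
1−A = 4 × 5.67×10⁻⁸ × (570)⁴ / 1.73×10⁵ = 0.138.

A ≈ 0.86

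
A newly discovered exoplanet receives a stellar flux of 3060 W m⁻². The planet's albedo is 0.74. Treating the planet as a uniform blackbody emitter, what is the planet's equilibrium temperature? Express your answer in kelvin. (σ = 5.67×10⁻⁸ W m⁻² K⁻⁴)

Energy balance: absorbed = emitted ⇒ πR²·S(1−A) = 4πR²·σT_eq⁴, so T_eq⁴ = S(1−A)/(4σ).
T_eq = [3060 × 0.26 / (4 × 5.67×10⁻⁸)]^(1/4) = (3.51×10⁹)^(1/4) = 243 K.

T_eq ≈ 243 K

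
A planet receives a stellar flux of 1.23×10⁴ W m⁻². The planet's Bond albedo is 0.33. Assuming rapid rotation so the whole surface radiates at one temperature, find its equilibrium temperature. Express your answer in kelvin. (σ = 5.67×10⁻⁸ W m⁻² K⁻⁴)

Energy balance: absorbed = emitted ⇒ πR²·S(1−A) = 4πR²·σT_eq⁴, so T_eq⁴ = S(1−A)/(4σ).
T_eq = [1.23×10⁴ × 0.67 / (4 × 5.67×10⁻⁸)]^(1/4) = (3.63×10¹⁰)^(1/4) = 437 K.

T_eq ≈ 437 K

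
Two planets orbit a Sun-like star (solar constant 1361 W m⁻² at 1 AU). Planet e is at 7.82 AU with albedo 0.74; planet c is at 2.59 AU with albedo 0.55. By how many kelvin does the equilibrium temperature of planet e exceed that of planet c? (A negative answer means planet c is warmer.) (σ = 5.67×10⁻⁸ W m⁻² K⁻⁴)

ΔT ≈ -70.6 K

T_eq = [S₀(1−A)/(4σd²)]^(1/4), so T ∝ (1−A)^(1/4) / √d.
T₁ = [1361×0.26/(4×5.67×10⁻⁸×7.82²)]^(1/4) = 71.07 K.
T₂ = [1361×0.45/(4×5.67×10⁻⁸×2.59²)]^(1/4) = 141.65 K.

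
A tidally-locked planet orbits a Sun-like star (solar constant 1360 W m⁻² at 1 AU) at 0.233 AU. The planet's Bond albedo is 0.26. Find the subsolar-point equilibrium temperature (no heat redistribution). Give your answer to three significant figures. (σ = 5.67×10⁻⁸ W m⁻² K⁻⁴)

Flux at 0.233 AU: S = 1360/0.233² = 2.51×10⁴ W m⁻².
At the subsolar point the surface absorbs S(1−A) and emits σT⁴ per unit area — no factor of 4, since only the local patch is in balance.
T = [2.51×10⁴ × 0.74 / 5.67×10⁻⁸]^(1/4) = (3.27×10¹¹)^(1/4) = 756 K.

T_ss ≈ 756 K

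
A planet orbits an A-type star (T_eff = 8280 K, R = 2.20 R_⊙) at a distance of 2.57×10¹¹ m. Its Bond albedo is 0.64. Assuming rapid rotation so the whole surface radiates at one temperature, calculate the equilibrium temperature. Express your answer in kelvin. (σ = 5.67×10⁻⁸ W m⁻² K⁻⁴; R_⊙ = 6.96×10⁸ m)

T_eq ≈ 350 K

R_⋆ = 2.20 × 6.96×10⁸ = 1.53×10⁹ m.
L = 4πR_⋆²σT_⋆⁴ = 4π(1.53×10⁹)² × 5.67×10⁻⁸ × (8280)⁴ = 7.85×10²⁷ W.
S = L/(4πd²) = 9460 W m⁻².
Energy balance: absorbed = emitted ⇒ πR²·S(1−A) = 4πR²·σT_eq⁴, so T_eq⁴ = S(1−A)/(4σ).
T_eq = [9460 × 0.36 / (4 × 5.67×10⁻⁸)]^(1/4) = (1.50×10¹⁰)^(1/4) = 350 K.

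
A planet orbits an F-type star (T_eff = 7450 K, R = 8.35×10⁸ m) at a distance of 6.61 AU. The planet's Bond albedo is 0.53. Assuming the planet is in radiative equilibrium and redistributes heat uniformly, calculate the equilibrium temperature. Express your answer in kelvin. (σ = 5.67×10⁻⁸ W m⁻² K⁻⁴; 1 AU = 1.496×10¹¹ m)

d = 6.61 AU = 9.89×10¹¹ m.
L = 4πR_⋆²σT_⋆⁴ = 4π(8.35×10⁸)² × 5.67×10⁻⁸ × (7450)⁴ = 1.53×10²⁷ W.
S = L/(4πd²) = 125 W m⁻².
Energy balance: absorbed = emitted ⇒ πR²·S(1−A) = 4πR²·σT_eq⁴, so T_eq⁴ = S(1−A)/(4σ).
T_eq = [125 × 0.47 / (4 × 5.67×10⁻⁸)]^(1/4) = (2.58×10⁸)^(1/4) = 127 K.

T_eq ≈ 127 K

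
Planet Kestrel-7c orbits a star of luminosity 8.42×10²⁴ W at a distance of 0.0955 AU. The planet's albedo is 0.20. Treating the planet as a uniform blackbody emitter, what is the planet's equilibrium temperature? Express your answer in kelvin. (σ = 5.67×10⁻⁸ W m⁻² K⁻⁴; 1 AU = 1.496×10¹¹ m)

d = 0.0955 AU = 1.43×10¹⁰ m.
Flux: S = L/(4πd²) = 8.42×10²⁴/(4π×(1.43×10¹⁰)²) = 3280 W m⁻².
Energy balance: absorbed = emitted ⇒ πR²·S(1−A) = 4πR²·σT_eq⁴, so T_eq⁴ = S(1−A)/(4σ).
T_eq = [3280 × 0.80 / (4 × 5.67×10⁻⁸)]^(1/4) = (1.16×10¹⁰)^(1/4) = 328 K.

T_eq ≈ 328 K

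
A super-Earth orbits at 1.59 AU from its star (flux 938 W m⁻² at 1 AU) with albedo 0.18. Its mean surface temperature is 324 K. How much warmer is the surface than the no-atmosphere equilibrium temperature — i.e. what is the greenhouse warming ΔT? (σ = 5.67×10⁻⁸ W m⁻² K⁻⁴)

ΔT ≈ 132.6 K

S = 938/1.59² = 371.0 W m⁻².
T_eq = [S(1−A)/(4σ)]^(1/4) = [371.0×0.82/(4×5.67×10⁻⁸)]^(1/4) = 191.4 K.
ΔT = T_surf − T_eq = 324 − 191.4.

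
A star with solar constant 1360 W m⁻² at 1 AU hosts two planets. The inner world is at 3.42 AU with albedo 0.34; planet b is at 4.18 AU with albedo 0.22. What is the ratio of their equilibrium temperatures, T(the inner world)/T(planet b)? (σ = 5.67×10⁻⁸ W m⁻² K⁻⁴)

T_eq = [S₀(1−A)/(4σd²)]^(1/4), so T ∝ (1−A)^(1/4) / √d.
T₁ = [1360×0.66/(4×5.67×10⁻⁸×3.42²)]^(1/4) = 135.63 K.
T₂ = [1360×0.78/(4×5.67×10⁻⁸×4.18²)]^(1/4) = 127.91 K.

T₁/T₂ ≈ 1.060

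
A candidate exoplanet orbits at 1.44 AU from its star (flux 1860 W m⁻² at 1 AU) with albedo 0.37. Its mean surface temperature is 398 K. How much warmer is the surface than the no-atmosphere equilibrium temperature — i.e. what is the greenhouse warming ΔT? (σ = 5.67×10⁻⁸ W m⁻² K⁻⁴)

S = 1860/1.44² = 897.0 W m⁻².
T_eq = [S(1−A)/(4σ)]^(1/4) = [897.0×0.63/(4×5.67×10⁻⁸)]^(1/4) = 223.4 K.
ΔT = T_surf − T_eq = 398 − 223.4.

ΔT ≈ 174.6 K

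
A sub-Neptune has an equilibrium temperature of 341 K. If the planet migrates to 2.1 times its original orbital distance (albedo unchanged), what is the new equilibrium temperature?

T_eq ≈ 235 K

T_eq ∝ L^(1/4) · d^(−1/2).
T′ = 341 / 2.1^(1/2) = 235 K.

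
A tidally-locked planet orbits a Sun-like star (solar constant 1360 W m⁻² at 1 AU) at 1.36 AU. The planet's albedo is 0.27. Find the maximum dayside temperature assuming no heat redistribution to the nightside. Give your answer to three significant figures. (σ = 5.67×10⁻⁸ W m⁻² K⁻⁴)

T_ss ≈ 312 K

Flux at 1.36 AU: S = 1360/1.36² = 735 W m⁻².
With no redistribution each surface element balances locally: S(1−A) = σT⁴.
T = [735 × 0.73 / 5.67×10⁻⁸]^(1/4) = (9.47×10⁹)^(1/4) = 312 K.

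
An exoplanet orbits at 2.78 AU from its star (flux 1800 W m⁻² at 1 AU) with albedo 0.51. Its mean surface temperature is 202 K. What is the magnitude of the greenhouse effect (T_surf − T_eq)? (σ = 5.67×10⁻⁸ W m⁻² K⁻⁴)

S = 1800/2.78² = 232.9 W m⁻².
T_eq = [S(1−A)/(4σ)]^(1/4) = [232.9×0.49/(4×5.67×10⁻⁸)]^(1/4) = 149.8 K.
ΔT = T_surf − T_eq = 202 − 149.8.

ΔT ≈ 52.2 K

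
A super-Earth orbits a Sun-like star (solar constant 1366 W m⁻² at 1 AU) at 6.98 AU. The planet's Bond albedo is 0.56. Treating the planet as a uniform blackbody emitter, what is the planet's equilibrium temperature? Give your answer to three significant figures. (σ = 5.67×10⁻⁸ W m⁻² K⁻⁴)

Flux at 6.98 AU: S = 1366/6.98² = 28.0 W m⁻².
Energy balance: absorbed = emitted ⇒ πR²·S(1−A) = 4πR²·σT_eq⁴, so T_eq⁴ = S(1−A)/(4σ).
T_eq = [28.0 × 0.44 / (4 × 5.67×10⁻⁸)]^(1/4) = (5.44×10⁷)^(1/4) = 85.9 K.

T_eq ≈ 85.9 K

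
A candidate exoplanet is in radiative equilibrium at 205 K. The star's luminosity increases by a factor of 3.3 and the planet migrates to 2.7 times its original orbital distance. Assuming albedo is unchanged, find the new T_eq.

T_eq ∝ L^(1/4) · d^(−1/2).
T′ = 205 × 3.3^(1/4) / 2.7^(1/2) = 168 K.

T_eq ≈ 168 K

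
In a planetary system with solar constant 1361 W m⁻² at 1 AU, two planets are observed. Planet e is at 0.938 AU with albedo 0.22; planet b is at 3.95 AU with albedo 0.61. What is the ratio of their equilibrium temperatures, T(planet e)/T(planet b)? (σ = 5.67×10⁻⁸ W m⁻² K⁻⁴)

T_eq = [S₀(1−A)/(4σd²)]^(1/4), so T ∝ (1−A)^(1/4) / √d.
T₁ = [1361×0.78/(4×5.67×10⁻⁸×0.938²)]^(1/4) = 270.07 K.
T₂ = [1361×0.39/(4×5.67×10⁻⁸×3.95²)]^(1/4) = 110.67 K.

T₁/T₂ ≈ 2.440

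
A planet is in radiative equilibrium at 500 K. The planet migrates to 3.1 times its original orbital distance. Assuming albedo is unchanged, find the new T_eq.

T_eq ≈ 284 K

T_eq ∝ L^(1/4) · d^(−1/2).
T′ = 500 / 3.1^(1/2) = 284 K.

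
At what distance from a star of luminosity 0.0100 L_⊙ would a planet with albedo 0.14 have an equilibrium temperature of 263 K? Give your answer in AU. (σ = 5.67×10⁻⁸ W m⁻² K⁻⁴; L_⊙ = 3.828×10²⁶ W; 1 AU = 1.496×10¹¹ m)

L = 0.0100 × 3.828×10²⁶ = 3.83×10²⁴ W.
From T_eq⁴ = L(1−A)/(16πσd²): d = √[L(1−A)/(16πσT_eq⁴)].
d = √[3.83×10²⁴ × 0.86 / (16π × 5.67×10⁻⁸ × (263)⁴)] = 1.55×10¹⁰ m = 0.104 AU.

d ≈ 0.104 AU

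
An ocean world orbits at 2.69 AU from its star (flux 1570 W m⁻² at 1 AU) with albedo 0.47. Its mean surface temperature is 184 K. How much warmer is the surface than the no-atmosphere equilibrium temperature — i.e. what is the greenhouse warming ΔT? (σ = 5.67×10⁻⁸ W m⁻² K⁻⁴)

ΔT ≈ 33.9 K

S = 1570/2.69² = 217.0 W m⁻².
T_eq = [S(1−A)/(4σ)]^(1/4) = [217.0×0.53/(4×5.67×10⁻⁸)]^(1/4) = 150.1 K.
ΔT = T_surf − T_eq = 184 − 150.1.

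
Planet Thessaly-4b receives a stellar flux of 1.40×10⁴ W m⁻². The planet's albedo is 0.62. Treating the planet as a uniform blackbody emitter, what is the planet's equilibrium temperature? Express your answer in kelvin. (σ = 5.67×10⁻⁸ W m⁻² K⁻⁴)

Energy balance: absorbed = emitted ⇒ πR²·S(1−A) = 4πR²·σT_eq⁴, so T_eq⁴ = S(1−A)/(4σ).
T_eq = [1.40×10⁴ × 0.38 / (4 × 5.67×10⁻⁸)]^(1/4) = (2.35×10¹⁰)^(1/4) = 391 K.

T_eq ≈ 391 K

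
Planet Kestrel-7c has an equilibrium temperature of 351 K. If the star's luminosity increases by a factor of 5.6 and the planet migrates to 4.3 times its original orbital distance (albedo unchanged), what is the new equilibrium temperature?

T_eq ∝ L^(1/4) · d^(−1/2).
T′ = 351 × 5.6^(1/4) / 4.3^(1/2) = 260 K.

T_eq ≈ 260 K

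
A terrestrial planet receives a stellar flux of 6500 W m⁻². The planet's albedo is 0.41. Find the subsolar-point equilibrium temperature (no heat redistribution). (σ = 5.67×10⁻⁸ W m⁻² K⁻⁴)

T_ss ≈ 510 K

At the subsolar point the surface absorbs S(1−A) and emits σT⁴ per unit area — no factor of 4, since only the local patch is in balance.
T = [6500 × 0.59 / 5.67×10⁻⁸]^(1/4) = (6.76×10¹⁰)^(1/4) = 510 K.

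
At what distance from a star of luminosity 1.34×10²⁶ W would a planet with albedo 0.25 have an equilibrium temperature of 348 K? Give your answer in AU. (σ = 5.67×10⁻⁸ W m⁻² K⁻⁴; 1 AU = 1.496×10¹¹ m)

From T_eq⁴ = L(1−A)/(16πσd²): d = √[L(1−A)/(16πσT_eq⁴)].
d = √[1.34×10²⁶ × 0.75 / (16π × 5.67×10⁻⁸ × (348)⁴)] = 4.90×10¹⁰ m = 0.328 AU.

d ≈ 0.328 AU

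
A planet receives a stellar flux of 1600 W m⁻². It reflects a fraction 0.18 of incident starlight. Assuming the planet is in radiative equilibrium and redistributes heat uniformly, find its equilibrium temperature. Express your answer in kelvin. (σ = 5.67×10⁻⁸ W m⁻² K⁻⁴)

T_eq ≈ 276 K

Energy balance: absorbed = emitted ⇒ πR²·S(1−A) = 4πR²·σT_eq⁴, so T_eq⁴ = S(1−A)/(4σ).
T_eq = [1600 × 0.82 / (4 × 5.67×10⁻⁸)]^(1/4) = (5.78×10⁹)^(1/4) = 276 K.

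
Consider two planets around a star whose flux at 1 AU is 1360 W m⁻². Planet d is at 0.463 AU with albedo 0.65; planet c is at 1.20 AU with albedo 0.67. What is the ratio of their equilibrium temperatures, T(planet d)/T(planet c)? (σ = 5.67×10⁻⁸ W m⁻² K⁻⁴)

T_eq = [S₀(1−A)/(4σd²)]^(1/4), so T ∝ (1−A)^(1/4) / √d.
T₁ = [1360×0.35/(4×5.67×10⁻⁸×0.463²)]^(1/4) = 314.56 K.
T₂ = [1360×0.33/(4×5.67×10⁻⁸×1.20²)]^(1/4) = 192.54 K.

T₁/T₂ ≈ 1.634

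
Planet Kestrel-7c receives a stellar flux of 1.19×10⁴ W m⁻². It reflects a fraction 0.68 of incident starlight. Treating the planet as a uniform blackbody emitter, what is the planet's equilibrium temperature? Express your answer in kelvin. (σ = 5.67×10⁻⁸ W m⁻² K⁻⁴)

Energy balance: absorbed = emitted ⇒ πR²·S(1−A) = 4πR²·σT_eq⁴, so T_eq⁴ = S(1−A)/(4σ).
T_eq = [1.19×10⁴ × 0.32 / (4 × 5.67×10⁻⁸)]^(1/4) = (1.68×10¹⁰)^(1/4) = 360 K.

T_eq ≈ 360 K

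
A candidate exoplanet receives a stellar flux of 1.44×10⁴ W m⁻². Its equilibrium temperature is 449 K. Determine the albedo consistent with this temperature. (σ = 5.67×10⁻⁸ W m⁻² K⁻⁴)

A ≈ 0.36

From T_eq⁴ = S(1−A)/(4σ): 1−A = 4σT_eq⁴/S.
1−A = 4 × 5.67×10⁻⁸ × (449)⁴ / 1.44×10⁴ = 0.640.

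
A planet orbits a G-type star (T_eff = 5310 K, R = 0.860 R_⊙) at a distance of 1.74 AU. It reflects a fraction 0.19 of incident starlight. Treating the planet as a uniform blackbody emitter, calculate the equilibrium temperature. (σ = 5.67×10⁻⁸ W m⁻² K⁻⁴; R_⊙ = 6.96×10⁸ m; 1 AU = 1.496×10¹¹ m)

R_⋆ = 0.860 × 6.96×10⁸ = 5.99×10⁸ m.
d = 1.74 AU = 2.60×10¹¹ m.
L = 4πR_⋆²σT_⋆⁴ = 4π(5.99×10⁸)² × 5.67×10⁻⁸ × (5310)⁴ = 2.03×10²⁶ W.
S = L/(4πd²) = 238 W m⁻².
Energy balance: absorbed = emitted ⇒ πR²·S(1−A) = 4πR²·σT_eq⁴, so T_eq⁴ = S(1−A)/(4σ).
T_eq = [238 × 0.81 / (4 × 5.67×10⁻⁸)]^(1/4) = (8.51×10⁸)^(1/4) = 171 K.

T_eq ≈ 171 K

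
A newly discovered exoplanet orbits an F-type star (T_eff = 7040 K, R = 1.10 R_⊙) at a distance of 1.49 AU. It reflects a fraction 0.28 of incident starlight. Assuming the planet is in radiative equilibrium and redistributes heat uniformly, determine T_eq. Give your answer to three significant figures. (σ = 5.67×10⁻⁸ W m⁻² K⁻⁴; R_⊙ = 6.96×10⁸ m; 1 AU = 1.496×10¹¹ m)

T_eq ≈ 269 K

R_⋆ = 1.10 × 6.96×10⁸ = 7.66×10⁸ m.
d = 1.49 AU = 2.23×10¹¹ m.
L = 4πR_⋆²σT_⋆⁴ = 4π(7.66×10⁸)² × 5.67×10⁻⁸ × (7040)⁴ = 1.03×10²⁷ W.
S = L/(4πd²) = 1640 W m⁻².
Energy balance: absorbed = emitted ⇒ πR²·S(1−A) = 4πR²·σT_eq⁴, so T_eq⁴ = S(1−A)/(4σ).
T_eq = [1640 × 0.72 / (4 × 5.67×10⁻⁸)]^(1/4) = (5.22×10⁹)^(1/4) = 269 K.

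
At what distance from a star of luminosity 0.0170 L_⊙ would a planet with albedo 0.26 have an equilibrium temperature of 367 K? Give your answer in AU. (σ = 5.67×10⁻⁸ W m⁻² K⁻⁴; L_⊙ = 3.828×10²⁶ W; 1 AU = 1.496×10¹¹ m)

L = 0.0170 × 3.828×10²⁶ = 6.51×10²⁴ W.
From T_eq⁴ = L(1−A)/(16πσd²): d = √[L(1−A)/(16πσT_eq⁴)].
d = √[6.51×10²⁴ × 0.74 / (16π × 5.67×10⁻⁸ × (367)⁴)] = 9.65×10⁹ m = 0.0645 AU.

d ≈ 0.0645 AU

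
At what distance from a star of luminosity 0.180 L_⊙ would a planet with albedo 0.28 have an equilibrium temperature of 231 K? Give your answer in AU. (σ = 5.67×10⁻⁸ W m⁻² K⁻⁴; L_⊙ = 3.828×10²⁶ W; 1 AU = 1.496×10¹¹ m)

d ≈ 0.523 AU

L = 0.180 × 3.828×10²⁶ = 6.89×10²⁵ W.
From T_eq⁴ = L(1−A)/(16πσd²): d = √[L(1−A)/(16πσT_eq⁴)].
d = √[6.89×10²⁵ × 0.72 / (16π × 5.67×10⁻⁸ × (231)⁴)] = 7.82×10¹⁰ m = 0.523 AU.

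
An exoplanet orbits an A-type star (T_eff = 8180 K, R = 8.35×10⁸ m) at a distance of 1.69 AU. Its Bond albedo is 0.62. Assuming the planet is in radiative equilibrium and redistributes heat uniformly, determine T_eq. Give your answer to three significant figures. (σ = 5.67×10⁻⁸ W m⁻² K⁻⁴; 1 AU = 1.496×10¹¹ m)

T_eq ≈ 261 K

d = 1.69 AU = 2.53×10¹¹ m.
L = 4πR_⋆²σT_⋆⁴ = 4π(8.35×10⁸)² × 5.67×10⁻⁸ × (8180)⁴ = 2.22×10²⁷ W.
S = L/(4πd²) = 2770 W m⁻².
Energy balance: absorbed = emitted ⇒ πR²·S(1−A) = 4πR²·σT_eq⁴, so T_eq⁴ = S(1−A)/(4σ).
T_eq = [2770 × 0.38 / (4 × 5.67×10⁻⁸)]^(1/4) = (4.64×10⁹)^(1/4) = 261 K.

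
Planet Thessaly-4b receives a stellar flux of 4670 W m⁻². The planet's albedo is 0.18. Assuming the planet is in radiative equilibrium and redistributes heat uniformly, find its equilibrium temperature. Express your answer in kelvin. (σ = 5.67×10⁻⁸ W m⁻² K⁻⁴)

Energy balance: absorbed = emitted ⇒ πR²·S(1−A) = 4πR²·σT_eq⁴, so T_eq⁴ = S(1−A)/(4σ).
T_eq = [4670 × 0.82 / (4 × 5.67×10⁻⁸)]^(1/4) = (1.69×10¹⁰)^(1/4) = 360 K.

T_eq ≈ 360 K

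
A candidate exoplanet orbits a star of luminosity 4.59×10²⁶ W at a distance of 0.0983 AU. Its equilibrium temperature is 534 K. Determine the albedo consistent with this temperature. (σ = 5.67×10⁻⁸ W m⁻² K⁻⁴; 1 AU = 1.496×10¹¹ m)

A ≈ 0.89

d = 0.0983 AU = 1.47×10¹⁰ m.
Flux: S = L/(4πd²) = 4.59×10²⁶/(4π×(1.47×10¹⁰)²) = 1.69×10⁵ W m⁻².
From T_eq⁴ = S(1−A)/(4σ): 1−A = 4σT_eq⁴/S.
1−A = 4 × 5.67×10⁻⁸ × (534)⁴ / 1.69×10⁵ = 0.109.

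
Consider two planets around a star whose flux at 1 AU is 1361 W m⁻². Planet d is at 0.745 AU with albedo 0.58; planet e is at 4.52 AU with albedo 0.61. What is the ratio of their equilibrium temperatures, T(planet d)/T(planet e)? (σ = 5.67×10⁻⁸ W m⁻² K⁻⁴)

T_eq = [S₀(1−A)/(4σd²)]^(1/4), so T ∝ (1−A)^(1/4) / √d.
T₁ = [1361×0.42/(4×5.67×10⁻⁸×0.745²)]^(1/4) = 259.59 K.
T₂ = [1361×0.39/(4×5.67×10⁻⁸×4.52²)]^(1/4) = 103.45 K.

T₁/T₂ ≈ 2.509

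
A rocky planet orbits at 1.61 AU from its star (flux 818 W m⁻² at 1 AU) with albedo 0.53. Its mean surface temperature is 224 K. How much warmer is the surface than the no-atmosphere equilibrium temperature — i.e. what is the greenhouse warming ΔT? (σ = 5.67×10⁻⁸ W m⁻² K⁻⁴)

S = 818/1.61² = 315.6 W m⁻².
T_eq = [S(1−A)/(4σ)]^(1/4) = [315.6×0.47/(4×5.67×10⁻⁸)]^(1/4) = 159.9 K.
ΔT = T_surf − T_eq = 224 − 159.9.

ΔT ≈ 64.1 K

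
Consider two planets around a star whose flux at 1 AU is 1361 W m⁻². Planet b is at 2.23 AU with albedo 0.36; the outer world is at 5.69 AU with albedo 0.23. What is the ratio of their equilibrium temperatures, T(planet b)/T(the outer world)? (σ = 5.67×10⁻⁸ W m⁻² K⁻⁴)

T₁/T₂ ≈ 1.525

T_eq = [S₀(1−A)/(4σd²)]^(1/4), so T ∝ (1−A)^(1/4) / √d.
T₁ = [1361×0.64/(4×5.67×10⁻⁸×2.23²)]^(1/4) = 166.70 K.
T₂ = [1361×0.77/(4×5.67×10⁻⁸×5.69²)]^(1/4) = 109.30 K.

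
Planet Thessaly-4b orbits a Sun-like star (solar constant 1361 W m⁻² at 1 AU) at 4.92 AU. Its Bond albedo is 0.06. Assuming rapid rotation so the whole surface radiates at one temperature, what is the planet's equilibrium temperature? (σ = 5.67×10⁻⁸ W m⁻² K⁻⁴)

Flux at 4.92 AU: S = 1361/4.92² = 56.2 W m⁻².
Energy balance: absorbed = emitted ⇒ πR²·S(1−A) = 4πR²·σT_eq⁴, so T_eq⁴ = S(1−A)/(4σ).
T_eq = [56.2 × 0.94 / (4 × 5.67×10⁻⁸)]^(1/4) = (2.33×10⁸)^(1/4) = 124 K.

T_eq ≈ 124 K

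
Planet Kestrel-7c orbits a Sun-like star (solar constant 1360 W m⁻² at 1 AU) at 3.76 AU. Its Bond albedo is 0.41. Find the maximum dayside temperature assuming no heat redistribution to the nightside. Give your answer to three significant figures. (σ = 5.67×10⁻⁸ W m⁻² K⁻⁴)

T_ss ≈ 178 K

Flux at 3.76 AU: S = 1360/3.76² = 96.2 W m⁻².
With no redistribution each surface element balances locally: S(1−A) = σT⁴.
T = [96.2 × 0.59 / 5.67×10⁻⁸]^(1/4) = (1.00×10⁹)^(1/4) = 178 K.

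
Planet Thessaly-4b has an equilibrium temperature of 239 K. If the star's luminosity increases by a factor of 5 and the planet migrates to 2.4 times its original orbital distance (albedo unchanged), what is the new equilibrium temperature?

T_eq ≈ 231 K

T_eq ∝ L^(1/4) · d^(−1/2).
T′ = 239 × 5^(1/4) / 2.4^(1/2) = 231 K.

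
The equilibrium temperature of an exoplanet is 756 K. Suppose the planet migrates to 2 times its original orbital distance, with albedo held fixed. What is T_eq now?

T_eq ≈ 535 K

T_eq ∝ L^(1/4) · d^(−1/2).
T′ = 756 / 2^(1/2) = 535 K.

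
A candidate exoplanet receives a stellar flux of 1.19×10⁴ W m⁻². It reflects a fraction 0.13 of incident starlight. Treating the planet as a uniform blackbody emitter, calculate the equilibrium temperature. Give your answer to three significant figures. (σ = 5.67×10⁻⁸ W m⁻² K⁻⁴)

Energy balance: absorbed = emitted ⇒ πR²·S(1−A) = 4πR²·σT_eq⁴, so T_eq⁴ = S(1−A)/(4σ).
T_eq = [1.19×10⁴ × 0.87 / (4 × 5.67×10⁻⁸)]^(1/4) = (4.56×10¹⁰)^(1/4) = 462 K.

T_eq ≈ 462 K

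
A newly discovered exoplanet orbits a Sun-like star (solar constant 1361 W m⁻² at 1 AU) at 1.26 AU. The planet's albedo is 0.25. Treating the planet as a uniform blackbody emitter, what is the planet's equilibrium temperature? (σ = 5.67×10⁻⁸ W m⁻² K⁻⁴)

T_eq ≈ 231 K

Flux at 1.26 AU: S = 1361/1.26² = 857 W m⁻².
Energy balance: absorbed = emitted ⇒ πR²·S(1−A) = 4πR²·σT_eq⁴, so T_eq⁴ = S(1−A)/(4σ).
T_eq = [857 × 0.75 / (4 × 5.67×10⁻⁸)]^(1/4) = (2.83×10⁹)^(1/4) = 231 K.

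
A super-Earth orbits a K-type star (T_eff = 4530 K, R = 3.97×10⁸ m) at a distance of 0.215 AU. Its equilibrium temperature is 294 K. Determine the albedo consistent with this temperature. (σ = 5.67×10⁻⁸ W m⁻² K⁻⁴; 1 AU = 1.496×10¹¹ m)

d = 0.215 AU = 3.22×10¹⁰ m.
L = 4πR_⋆²σT_⋆⁴ = 4π(3.97×10⁸)² × 5.67×10⁻⁸ × (4530)⁴ = 4.73×10²⁵ W.
S = L/(4πd²) = 3640 W m⁻².
From T_eq⁴ = S(1−A)/(4σ): 1−A = 4σT_eq⁴/S.
1−A = 4 × 5.67×10⁻⁸ × (294)⁴ / 3640 = 0.466.

A ≈ 0.53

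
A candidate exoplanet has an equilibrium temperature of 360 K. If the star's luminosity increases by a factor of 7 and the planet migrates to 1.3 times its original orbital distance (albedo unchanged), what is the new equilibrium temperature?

T_eq ∝ L^(1/4) · d^(−1/2).
T′ = 360 × 7^(1/4) / 1.3^(1/2) = 514 K.

T_eq ≈ 514 K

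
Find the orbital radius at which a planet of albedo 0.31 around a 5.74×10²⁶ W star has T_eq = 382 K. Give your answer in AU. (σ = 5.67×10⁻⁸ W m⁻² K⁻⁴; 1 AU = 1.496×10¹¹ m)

d ≈ 0.540 AU

From T_eq⁴ = L(1−A)/(16πσd²): d = √[L(1−A)/(16πσT_eq⁴)].
d = √[5.74×10²⁶ × 0.69 / (16π × 5.67×10⁻⁸ × (382)⁴)] = 8.08×10¹⁰ m = 0.540 AU.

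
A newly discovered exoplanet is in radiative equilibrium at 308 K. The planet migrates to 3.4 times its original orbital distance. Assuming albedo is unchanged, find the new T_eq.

T_eq ∝ L^(1/4) · d^(−1/2).
T′ = 308 / 3.4^(1/2) = 167 K.

T_eq ≈ 167 K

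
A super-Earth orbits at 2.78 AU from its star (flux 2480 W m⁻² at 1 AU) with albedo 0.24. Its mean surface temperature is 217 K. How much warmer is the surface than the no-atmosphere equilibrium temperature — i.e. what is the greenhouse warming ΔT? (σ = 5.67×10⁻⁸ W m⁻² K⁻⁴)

S = 2480/2.78² = 320.9 W m⁻².
T_eq = [S(1−A)/(4σ)]^(1/4) = [320.9×0.76/(4×5.67×10⁻⁸)]^(1/4) = 181.1 K.
ΔT = T_surf − T_eq = 217 − 181.1.

ΔT ≈ 35.9 K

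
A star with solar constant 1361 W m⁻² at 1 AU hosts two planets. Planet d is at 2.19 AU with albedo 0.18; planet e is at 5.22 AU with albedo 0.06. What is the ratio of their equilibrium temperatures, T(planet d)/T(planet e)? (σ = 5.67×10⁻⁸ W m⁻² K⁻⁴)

T_eq = [S₀(1−A)/(4σd²)]^(1/4), so T ∝ (1−A)^(1/4) / √d.
T₁ = [1361×0.82/(4×5.67×10⁻⁸×2.19²)]^(1/4) = 178.97 K.
T₂ = [1361×0.94/(4×5.67×10⁻⁸×5.22²)]^(1/4) = 119.95 K.

T₁/T₂ ≈ 1.492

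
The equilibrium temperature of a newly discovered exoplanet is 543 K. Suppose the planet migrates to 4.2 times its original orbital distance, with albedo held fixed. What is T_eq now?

T_eq ∝ L^(1/4) · d^(−1/2).
T′ = 543 / 4.2^(1/2) = 265 K.

T_eq ≈ 265 K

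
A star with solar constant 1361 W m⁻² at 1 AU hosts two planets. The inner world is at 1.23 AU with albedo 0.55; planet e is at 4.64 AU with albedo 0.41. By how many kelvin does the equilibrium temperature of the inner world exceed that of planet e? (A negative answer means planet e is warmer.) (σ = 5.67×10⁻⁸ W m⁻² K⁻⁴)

T_eq = [S₀(1−A)/(4σd²)]^(1/4), so T ∝ (1−A)^(1/4) / √d.
T₁ = [1361×0.45/(4×5.67×10⁻⁸×1.23²)]^(1/4) = 205.54 K.
T₂ = [1361×0.59/(4×5.67×10⁻⁸×4.64²)]^(1/4) = 113.24 K.

ΔT ≈ 92.3 K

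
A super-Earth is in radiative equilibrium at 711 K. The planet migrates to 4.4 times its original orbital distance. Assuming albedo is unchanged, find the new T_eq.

T_eq ≈ 339 K

T_eq ∝ L^(1/4) · d^(−1/2).
T′ = 711 / 4.4^(1/2) = 339 K.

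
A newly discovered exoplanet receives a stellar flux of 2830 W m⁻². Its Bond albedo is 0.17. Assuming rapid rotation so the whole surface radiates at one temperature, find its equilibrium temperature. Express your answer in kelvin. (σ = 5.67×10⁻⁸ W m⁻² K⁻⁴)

T_eq ≈ 319 K

Energy balance: absorbed = emitted ⇒ πR²·S(1−A) = 4πR²·σT_eq⁴, so T_eq⁴ = S(1−A)/(4σ).
T_eq = [2830 × 0.83 / (4 × 5.67×10⁻⁸)]^(1/4) = (1.04×10¹⁰)^(1/4) = 319 K.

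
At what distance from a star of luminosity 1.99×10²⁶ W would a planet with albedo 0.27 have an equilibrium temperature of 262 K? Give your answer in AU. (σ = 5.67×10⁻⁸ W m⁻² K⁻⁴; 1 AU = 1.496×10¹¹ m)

From T_eq⁴ = L(1−A)/(16πσd²): d = √[L(1−A)/(16πσT_eq⁴)].
d = √[1.99×10²⁶ × 0.73 / (16π × 5.67×10⁻⁸ × (262)⁴)] = 1.04×10¹¹ m = 0.695 AU.

d ≈ 0.695 AU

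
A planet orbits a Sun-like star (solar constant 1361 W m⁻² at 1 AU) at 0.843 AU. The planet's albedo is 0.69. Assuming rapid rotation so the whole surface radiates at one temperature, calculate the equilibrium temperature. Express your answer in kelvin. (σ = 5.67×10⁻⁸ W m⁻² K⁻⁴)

T_eq ≈ 226 K

Flux at 0.843 AU: S = 1361/0.843² = 1920 W m⁻².
Energy balance: absorbed = emitted ⇒ πR²·S(1−A) = 4πR²·σT_eq⁴, so T_eq⁴ = S(1−A)/(4σ).
T_eq = [1920 × 0.31 / (4 × 5.67×10⁻⁸)]^(1/4) = (2.62×10⁹)^(1/4) = 226 K.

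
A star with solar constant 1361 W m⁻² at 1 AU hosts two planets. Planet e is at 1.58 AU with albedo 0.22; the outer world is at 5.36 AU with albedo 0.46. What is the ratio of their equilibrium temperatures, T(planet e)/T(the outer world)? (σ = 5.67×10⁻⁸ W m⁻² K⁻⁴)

T_eq = [S₀(1−A)/(4σd²)]^(1/4), so T ∝ (1−A)^(1/4) / √d.
T₁ = [1361×0.78/(4×5.67×10⁻⁸×1.58²)]^(1/4) = 208.09 K.
T₂ = [1361×0.54/(4×5.67×10⁻⁸×5.36²)]^(1/4) = 103.06 K.

T₁/T₂ ≈ 2.019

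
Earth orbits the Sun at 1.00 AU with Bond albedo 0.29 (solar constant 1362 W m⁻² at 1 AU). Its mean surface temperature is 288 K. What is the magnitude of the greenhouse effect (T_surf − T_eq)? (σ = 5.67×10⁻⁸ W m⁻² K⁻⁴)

S = 1362/1.00² = 1362 W m⁻².
T_eq = [S(1−A)/(4σ)]^(1/4) = [1362×0.71/(4×5.67×10⁻⁸)]^(1/4) = 255.5 K.
ΔT = T_surf − T_eq = 288 − 255.5.

ΔT ≈ 32.5 K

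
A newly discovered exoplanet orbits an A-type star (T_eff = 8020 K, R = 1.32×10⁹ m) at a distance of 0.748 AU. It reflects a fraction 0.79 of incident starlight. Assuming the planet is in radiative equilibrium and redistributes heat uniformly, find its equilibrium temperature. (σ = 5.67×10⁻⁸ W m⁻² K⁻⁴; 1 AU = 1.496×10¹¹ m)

T_eq ≈ 417 K

d = 0.748 AU = 1.12×10¹¹ m.
L = 4πR_⋆²σT_⋆⁴ = 4π(1.32×10⁹)² × 5.67×10⁻⁸ × (8020)⁴ = 5.14×10²⁷ W.
S = L/(4πd²) = 3.26×10⁴ W m⁻².
Energy balance: absorbed = emitted ⇒ πR²·S(1−A) = 4πR²·σT_eq⁴, so T_eq⁴ = S(1−A)/(4σ).
T_eq = [3.26×10⁴ × 0.21 / (4 × 5.67×10⁻⁸)]^(1/4) = (3.02×10¹⁰)^(1/4) = 417 K.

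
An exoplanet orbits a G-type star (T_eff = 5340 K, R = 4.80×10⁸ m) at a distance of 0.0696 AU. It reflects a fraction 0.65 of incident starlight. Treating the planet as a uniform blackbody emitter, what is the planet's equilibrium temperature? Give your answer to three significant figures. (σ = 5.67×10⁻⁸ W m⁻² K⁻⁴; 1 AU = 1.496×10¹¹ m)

d = 0.0696 AU = 1.04×10¹⁰ m.
L = 4πR_⋆²σT_⋆⁴ = 4π(4.80×10⁸)² × 5.67×10⁻⁸ × (5340)⁴ = 1.33×10²⁶ W.
S = L/(4πd²) = 9.80×10⁴ W m⁻².
Energy balance: absorbed = emitted ⇒ πR²·S(1−A) = 4πR²·σT_eq⁴, so T_eq⁴ = S(1−A)/(4σ).
T_eq = [9.80×10⁴ × 0.35 / (4 × 5.67×10⁻⁸)]^(1/4) = (1.51×10¹¹)^(1/4) = 624 K.

T_eq ≈ 624 K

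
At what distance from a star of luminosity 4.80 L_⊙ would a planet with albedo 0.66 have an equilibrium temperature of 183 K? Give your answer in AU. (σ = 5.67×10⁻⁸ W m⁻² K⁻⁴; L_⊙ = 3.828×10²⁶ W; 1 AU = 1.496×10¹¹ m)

L = 4.80 × 3.828×10²⁶ = 1.84×10²⁷ W.
From T_eq⁴ = L(1−A)/(16πσd²): d = √[L(1−A)/(16πσT_eq⁴)].
d = √[1.84×10²⁷ × 0.34 / (16π × 5.67×10⁻⁸ × (183)⁴)] = 4.42×10¹¹ m = 2.96 AU.

d ≈ 2.96 AU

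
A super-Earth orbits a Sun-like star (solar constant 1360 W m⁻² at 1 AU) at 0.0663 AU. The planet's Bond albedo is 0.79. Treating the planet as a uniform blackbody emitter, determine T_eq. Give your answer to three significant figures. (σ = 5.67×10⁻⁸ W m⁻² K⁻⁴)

Flux at 0.0663 AU: S = 1360/0.0663² = 3.09×10⁵ W m⁻².
Energy balance: absorbed = emitted ⇒ πR²·S(1−A) = 4πR²·σT_eq⁴, so T_eq⁴ = S(1−A)/(4σ).
T_eq = [3.09×10⁵ × 0.21 / (4 × 5.67×10⁻⁸)]^(1/4) = (2.86×10¹¹)^(1/4) = 732 K.

T_eq ≈ 732 K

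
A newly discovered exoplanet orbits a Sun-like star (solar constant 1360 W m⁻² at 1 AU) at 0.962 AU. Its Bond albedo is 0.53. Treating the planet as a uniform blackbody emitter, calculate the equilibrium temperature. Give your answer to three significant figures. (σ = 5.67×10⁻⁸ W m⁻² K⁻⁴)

Flux at 0.962 AU: S = 1360/0.962² = 1470 W m⁻².
Energy balance: absorbed = emitted ⇒ πR²·S(1−A) = 4πR²·σT_eq⁴, so T_eq⁴ = S(1−A)/(4σ).
T_eq = [1470 × 0.47 / (4 × 5.67×10⁻⁸)]^(1/4) = (3.05×10⁹)^(1/4) = 235 K.

T_eq ≈ 235 K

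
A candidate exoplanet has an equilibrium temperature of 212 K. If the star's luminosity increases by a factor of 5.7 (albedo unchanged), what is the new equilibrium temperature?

T_eq ∝ L^(1/4) · d^(−1/2).
T′ = 212 × 5.7^(1/4) = 328 K.

T_eq ≈ 328 K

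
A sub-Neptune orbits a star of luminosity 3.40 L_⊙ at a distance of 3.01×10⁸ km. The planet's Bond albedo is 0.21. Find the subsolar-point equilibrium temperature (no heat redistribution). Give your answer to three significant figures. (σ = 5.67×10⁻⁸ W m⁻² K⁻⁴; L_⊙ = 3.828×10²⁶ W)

T_ss ≈ 355 K

d = 3.01×10⁸ km = 3.01×10¹¹ m.
L = 3.40 × 3.828×10²⁶ = 1.30×10²⁷ W.
Flux: S = L/(4πd²) = 1.30×10²⁷/(4π×(3.01×10¹¹)²) = 1140 W m⁻².
At the subsolar point the surface absorbs S(1−A) and emits σT⁴ per unit area — no factor of 4, since only the local patch is in balance.
T = [1140 × 0.79 / 5.67×10⁻⁸]^(1/4) = (1.59×10¹⁰)^(1/4) = 355 K.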